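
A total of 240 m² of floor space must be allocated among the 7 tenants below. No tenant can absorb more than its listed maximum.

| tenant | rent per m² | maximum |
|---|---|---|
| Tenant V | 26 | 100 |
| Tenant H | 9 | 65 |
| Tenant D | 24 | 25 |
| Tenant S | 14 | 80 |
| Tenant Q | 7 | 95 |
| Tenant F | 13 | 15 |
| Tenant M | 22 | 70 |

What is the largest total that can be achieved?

5370

Order the tenants by rent per m²: Tenant V 26 > Tenant D 24 > Tenant M 22 > Tenant S 14 > Tenant F 13 > Tenant H 9 > Tenant Q 7.
Tenant V takes 100 to reach its cap of 100 — 140 left.
Give Tenant D 25 to hit its cap of 25 — 115 left.
Tenant M takes 70 to reach its cap of 70 — 45 left.
Tenant S: +45 (room for 80) → 45. Pool exhausted.
Total = 26×100 + 24×25 + 14×45 + 22×70 = 5370.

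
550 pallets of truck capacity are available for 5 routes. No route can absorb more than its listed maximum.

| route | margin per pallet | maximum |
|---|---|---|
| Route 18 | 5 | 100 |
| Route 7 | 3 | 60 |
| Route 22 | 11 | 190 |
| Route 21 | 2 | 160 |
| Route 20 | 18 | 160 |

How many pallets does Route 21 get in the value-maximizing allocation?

40

Order the routes by margin per pallet: Route 20 18 > Route 22 11 > Route 18 5 > Route 7 3 > Route 21 2.
Route 20: +160 to 160 (cap) → 390 left.
Route 22 takes 190 to reach its cap of 190 → 200 left.
Give Route 18 100 to hit its cap of 100 → 100 left.
Give Route 7 60 to hit its cap of 60 → 40 left.
Route 21: +40 (room for 160) → 40. Pool exhausted.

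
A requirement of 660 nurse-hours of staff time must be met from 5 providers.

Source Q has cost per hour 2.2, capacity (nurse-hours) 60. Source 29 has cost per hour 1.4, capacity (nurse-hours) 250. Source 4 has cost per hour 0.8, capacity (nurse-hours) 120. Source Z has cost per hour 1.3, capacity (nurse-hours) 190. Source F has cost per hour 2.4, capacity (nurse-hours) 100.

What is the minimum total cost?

Fill from the cheapest provider first.
Source 4 at 0.8: take all 120 nurse-hours ; 540 still needed.
Source Z at 1.3: take all 190 nurse-hours ; 350 still needed.
Take 250 from Source 29 at 1.4 ; need 100 more.
Source Q (2.2): use full 60 ; 40 nurse-hours to go.
Source F at 2.4: take 40 of its 100 ; requirement met.
Cost = 120×0.8 + 190×1.3 + 250×1.4 + 60×2.2 + 40×2.4 = 921.

921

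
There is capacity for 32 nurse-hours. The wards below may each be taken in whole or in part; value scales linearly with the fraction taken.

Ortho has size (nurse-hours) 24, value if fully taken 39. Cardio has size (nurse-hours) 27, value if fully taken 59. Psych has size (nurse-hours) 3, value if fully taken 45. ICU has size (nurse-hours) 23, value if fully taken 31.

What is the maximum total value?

Rank by value-to-size ratio: Psych 45/3≈15, Cardio 59/27≈2.19, Ortho 39/24≈1.62, ICU 31/23≈1.35.
Take all of Psych (3 nurse-hours, value 45) — 29 nurse-hours left.
All 27 nurse-hours of Cardio fit (value 59) — 2 remain.
2 nurse-hours left: a 2/24 share of Ortho gives 39×2/24 = 3.25.
Total value = 107.25.

107.25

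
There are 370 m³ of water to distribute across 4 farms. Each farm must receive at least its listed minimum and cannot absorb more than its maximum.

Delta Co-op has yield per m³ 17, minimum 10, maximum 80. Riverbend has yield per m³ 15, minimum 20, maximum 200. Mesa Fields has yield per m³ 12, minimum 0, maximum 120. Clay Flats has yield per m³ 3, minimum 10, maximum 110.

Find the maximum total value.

Meeting every minimum uses 10+20+0+10 = 40 m³, leaving 330.
Rank by yield per m³: Delta Co-op 17 > Riverbend 15 > Mesa Fields 12 > Clay Flats 3.
Give Delta Co-op 70 more to hit its cap of 80 — 260 left.
Riverbend takes 180 more to reach its cap of 200 — 80 left.
Mesa Fields has room for 120 more but only 80 remain, so it gets 80.
Total = 17×80 + 15×200 + 12×80 + 3×10 = 5350.

5350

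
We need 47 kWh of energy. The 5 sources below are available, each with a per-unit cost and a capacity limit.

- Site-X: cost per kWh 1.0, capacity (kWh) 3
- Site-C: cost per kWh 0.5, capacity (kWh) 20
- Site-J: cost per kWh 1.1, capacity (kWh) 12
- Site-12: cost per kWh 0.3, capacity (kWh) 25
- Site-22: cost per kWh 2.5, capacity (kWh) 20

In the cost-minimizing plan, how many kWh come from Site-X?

2

Use sources in increasing cost order.
Take 25 from Site-12 at 0.3 → need 22 more.
Take 20 from Site-C at 0.5 → need 2 more.
Site-X at 1.0: take 2 of its 3 → requirement met.
Site-J, Site-22: unused.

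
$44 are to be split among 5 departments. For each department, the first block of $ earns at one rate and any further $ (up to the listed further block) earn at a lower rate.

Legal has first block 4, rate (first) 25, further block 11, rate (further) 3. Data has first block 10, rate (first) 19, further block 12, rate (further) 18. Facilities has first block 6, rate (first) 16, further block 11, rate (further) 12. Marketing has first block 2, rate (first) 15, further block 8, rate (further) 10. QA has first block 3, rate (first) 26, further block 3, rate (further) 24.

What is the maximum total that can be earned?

830

Rank every tier by rate: QA/tier1 26 > Legal/tier1 25 > QA/tier2 24 > Data/tier1 19 > Data/tier2 18 > Facilities/tier1 16 > Marketing/tier1 15 > Facilities/tier2 12 > Marketing/tier2 10 > Legal/tier2 3.
QA tier1 at 26: fill all 3 ; 41 left.
Fill Legal tier1 block (4 at 25) ; 37 left.
QA tier2 at 24: fill all 3 ; 34 left.
Fill Data tier1 block (10 at 19) ; 24 left.
Data tier2 at 18: fill all 12 ; 12 left.
Fill Facilities tier1 block (6 at 16) ; 6 left.
Marketing/tier1 (15): +2 ; 4 left.
Facilities/tier2: +4 of 11 at 12; pool empty.
Total = 26×3 + 25×4 + 24×3 + 19×10 + 18×12 + 16×6 + 15×2 + 12×4 = 830.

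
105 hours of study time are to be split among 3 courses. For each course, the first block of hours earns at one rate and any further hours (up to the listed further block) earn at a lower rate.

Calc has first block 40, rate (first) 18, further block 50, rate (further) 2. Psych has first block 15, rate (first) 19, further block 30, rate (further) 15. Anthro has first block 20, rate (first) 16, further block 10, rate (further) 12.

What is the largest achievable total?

1775

Treat each block as its own option and order by rate: Psych/tier1 19 > Calc/tier1 18 > Anthro/tier1 16 > Psych/tier2 15 > Anthro/tier2 12 > Calc/tier2 2.
Psych tier1 at 19: fill all 15 → 90 left.
Calc tier1 at 18: fill all 40 → 50 left.
Anthro tier1 at 16: fill all 20 → 30 left.
Fill Psych tier2 block (30 at 15) → 0 left.
Total = 19×15 + 18×40 + 16×20 + 15×30 = 1775.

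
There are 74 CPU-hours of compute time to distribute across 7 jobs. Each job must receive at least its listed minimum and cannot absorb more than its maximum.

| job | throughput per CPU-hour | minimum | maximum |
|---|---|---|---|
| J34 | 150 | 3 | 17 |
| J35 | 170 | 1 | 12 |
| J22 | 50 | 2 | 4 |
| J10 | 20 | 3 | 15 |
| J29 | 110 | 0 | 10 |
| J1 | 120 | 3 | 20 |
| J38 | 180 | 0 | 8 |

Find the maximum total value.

Meeting every minimum uses 3+1+2+3+0+3+0 = 12 CPU-hours, leaving 62.
Rank by throughput per CPU-hour: J38 180 > J35 170 > J34 150 > J1 120 > J29 110 > J22 50 > J10 20.
J38: +8 to 8 (cap) — 54 left.
Give J35 11 more to hit its cap of 12 — 43 left.
J34: +14 to 17 (cap) — 29 left.
J1 takes 17 more to reach its cap of 20 — 12 left.
J29 takes 10 more to reach its cap of 10 — 2 left.
J22: +2 to 4 (cap) — 0 left.
Total = 150×17 + 170×12 + 50×4 + 20×3 + 110×10 + 120×20 + 180×8 = 9790.

9790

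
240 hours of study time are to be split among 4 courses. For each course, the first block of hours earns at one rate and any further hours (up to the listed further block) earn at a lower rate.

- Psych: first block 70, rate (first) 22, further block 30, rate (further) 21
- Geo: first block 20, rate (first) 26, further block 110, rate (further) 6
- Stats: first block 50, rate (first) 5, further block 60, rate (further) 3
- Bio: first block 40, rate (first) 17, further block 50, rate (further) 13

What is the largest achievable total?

Order all 8 blocks by rate: Geo/tier1 26 > Psych/tier1 22 > Psych/tier2 21 > Bio/tier1 17 > Bio/tier2 13 > Geo/tier2 6 > Stats/tier1 5 > Stats/tier2 3.
Geo/tier1 (26): +20 — 220 left.
Psych/tier1 (22): +70 — 150 left.
Psych tier2 at 21: fill all 30 — 120 left.
Bio/tier1 (17): +40 — 80 left.
Bio tier2 at 13: fill all 50 — 30 left.
Geo tier2 at 6: only 30 left, fill 30.
Total = 26×20 + 22×70 + 21×30 + 17×40 + 13×50 + 6×30 = 4200.

4200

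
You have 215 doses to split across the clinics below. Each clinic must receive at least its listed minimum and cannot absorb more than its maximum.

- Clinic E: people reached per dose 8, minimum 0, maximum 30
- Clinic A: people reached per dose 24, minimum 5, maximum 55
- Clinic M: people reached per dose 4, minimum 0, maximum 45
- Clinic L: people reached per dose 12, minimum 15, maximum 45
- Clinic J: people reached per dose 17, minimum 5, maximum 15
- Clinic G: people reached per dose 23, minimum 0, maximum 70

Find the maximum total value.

Meeting every minimum uses 0+5+0+15+5+0 = 25 doses, leaving 190.
Highest people reached per dose first: Clinic A 24 > Clinic G 23 > Clinic J 17 > Clinic L 12 > Clinic E 8 > Clinic M 4.
Give Clinic A 50 more to hit its cap of 55 → 140 left.
Clinic G: +70 to 70 (cap) → 70 left.
Give Clinic J 10 more to hit its cap of 15 → 60 left.
Clinic L: +30 to 45 (cap) → 30 left.
Clinic E: +30 to 30 (cap) → 0 left.
Total = 8×30 + 24×55 + 12×45 + 17×15 + 23×70 = 3965.

3965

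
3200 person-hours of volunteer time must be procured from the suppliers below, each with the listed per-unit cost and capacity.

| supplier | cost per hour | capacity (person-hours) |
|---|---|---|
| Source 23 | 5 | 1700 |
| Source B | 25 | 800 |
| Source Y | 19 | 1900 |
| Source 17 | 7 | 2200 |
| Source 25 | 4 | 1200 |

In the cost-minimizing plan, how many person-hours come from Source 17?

Fill from the cheapest supplier first.
Take 1200 from Source 25 at 4 → need 2000 more.
Source 23 (5): use full 1700 → 300 person-hours to go.
Source 17 at 7: take 300 of its 2200 → requirement met.
Source Y, Source B: unused.

300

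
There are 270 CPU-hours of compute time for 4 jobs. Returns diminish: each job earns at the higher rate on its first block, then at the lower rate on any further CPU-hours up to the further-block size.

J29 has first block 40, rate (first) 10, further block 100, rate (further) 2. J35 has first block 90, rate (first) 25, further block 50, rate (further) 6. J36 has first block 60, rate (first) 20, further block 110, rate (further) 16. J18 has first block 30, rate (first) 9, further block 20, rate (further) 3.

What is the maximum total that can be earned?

5310

Order all 8 blocks by rate: J35/T1 25 > J36/T1 20 > J36/T2 16 > J29/T1 10 > J18/T1 9 > J35/T2 6 > J18/T2 3 > J29/T2 2.
J35/T1 (25): +90 → 180 left.
J36/T1 (20): +60 → 120 left.
Fill J36 T2 block (110 at 16) → 10 left.
J29/T1: +10 of 40 at 10; pool empty.
Total = 25×90 + 20×60 + 16×110 + 10×10 = 5310.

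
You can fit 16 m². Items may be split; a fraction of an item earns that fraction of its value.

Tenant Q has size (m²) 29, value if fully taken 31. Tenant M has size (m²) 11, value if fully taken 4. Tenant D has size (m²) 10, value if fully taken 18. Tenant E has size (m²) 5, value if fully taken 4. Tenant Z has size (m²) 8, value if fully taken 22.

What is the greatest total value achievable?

36.4

Best value per unit of size first: Tenant Z 22/8≈2.75, Tenant D 18/10≈1.8, Tenant Q 31/29≈1.07, Tenant E 4/5≈0.8, Tenant M 4/11≈0.364.
All 8 m² of Tenant Z fit (value 22) → 8 remain.
Fill the last 8 m² with part of Tenant D: 8/10 of it earns 14.4.
Total value = 36.4.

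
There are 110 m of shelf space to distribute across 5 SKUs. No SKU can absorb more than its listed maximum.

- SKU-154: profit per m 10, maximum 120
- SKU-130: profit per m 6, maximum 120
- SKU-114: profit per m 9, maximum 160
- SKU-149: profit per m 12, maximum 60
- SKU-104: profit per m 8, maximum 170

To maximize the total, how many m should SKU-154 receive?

50

Order the SKUs by profit per m: SKU-149 12 > SKU-154 10 > SKU-114 9 > SKU-104 8 > SKU-130 6.
SKU-149 takes 60 to reach its cap of 60 — 50 left.
SKU-154: +50 (room for 120) → 50. Pool exhausted.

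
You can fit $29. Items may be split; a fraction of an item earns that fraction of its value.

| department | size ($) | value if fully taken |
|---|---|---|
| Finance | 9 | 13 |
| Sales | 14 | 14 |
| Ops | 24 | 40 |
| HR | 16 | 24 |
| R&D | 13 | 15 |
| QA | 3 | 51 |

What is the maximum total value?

Best value per unit of size first: QA 51/3≈17, Ops 40/24≈1.67, HR 24/16≈1.5, Finance 13/9≈1.44, R&D 15/13≈1.15, Sales 14/14≈1.
All 3 $ of QA fit (value 51) — 26 remain.
Take all of Ops (24 $, value 40) — 2 $ left.
Fill the last 2 $ with part of HR: 2/16 of it earns 3.
Total value = 94.

94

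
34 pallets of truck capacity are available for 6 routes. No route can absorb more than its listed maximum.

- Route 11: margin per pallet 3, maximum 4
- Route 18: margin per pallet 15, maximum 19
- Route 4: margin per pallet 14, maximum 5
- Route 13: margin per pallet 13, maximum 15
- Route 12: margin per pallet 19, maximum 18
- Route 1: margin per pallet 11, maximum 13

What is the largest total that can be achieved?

Order the routes by margin per pallet: Route 12 19 > Route 18 15 > Route 4 14 > Route 13 13 > Route 1 11 > Route 11 3.
Give Route 12 18 to hit its cap of 18 — 16 left.
Only 16 left; Route 18 takes them to reach 16.
Total = 15×16 + 19×18 = 582.

582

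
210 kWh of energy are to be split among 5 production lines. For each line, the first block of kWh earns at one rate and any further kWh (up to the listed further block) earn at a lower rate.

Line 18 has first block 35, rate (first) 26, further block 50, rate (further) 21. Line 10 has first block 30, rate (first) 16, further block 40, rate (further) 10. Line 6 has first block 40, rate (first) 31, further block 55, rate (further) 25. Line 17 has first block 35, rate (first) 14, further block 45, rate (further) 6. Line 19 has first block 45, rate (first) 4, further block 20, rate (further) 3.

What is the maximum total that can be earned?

5055

Rank every tier by rate: Line 6/first 31 > Line 18/first 26 > Line 6/second 25 > Line 18/second 21 > Line 10/first 16 > Line 17/first 14 > Line 10/second 10 > Line 17/second 6 > Line 19/first 4 > Line 19/second 3.
Fill Line 6 first block (40 at 31) — 170 left.
Line 18 first at 26: fill all 35 — 135 left.
Line 6/second (25): +55 — 80 left.
Line 18 second at 21: fill all 50 — 30 left.
Line 10 first at 16: fill all 30 — 0 left.
Total = 31×40 + 26×35 + 25×55 + 21×50 + 16×30 = 5055.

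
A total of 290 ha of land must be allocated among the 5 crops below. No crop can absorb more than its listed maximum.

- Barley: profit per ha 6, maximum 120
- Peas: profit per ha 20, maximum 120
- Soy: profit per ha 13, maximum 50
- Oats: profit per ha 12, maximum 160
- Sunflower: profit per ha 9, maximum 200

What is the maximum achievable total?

Rank by profit per ha: Peas 20 > Soy 13 > Oats 12 > Sunflower 9 > Barley 6.
Peas takes 120 to reach its cap of 120 → 170 left.
Give Soy 50 to hit its cap of 50 → 120 left.
Oats has room for 160 but only 120 remain, so it gets 120.
Total = 20×120 + 13×50 + 12×120 = 4490.

4490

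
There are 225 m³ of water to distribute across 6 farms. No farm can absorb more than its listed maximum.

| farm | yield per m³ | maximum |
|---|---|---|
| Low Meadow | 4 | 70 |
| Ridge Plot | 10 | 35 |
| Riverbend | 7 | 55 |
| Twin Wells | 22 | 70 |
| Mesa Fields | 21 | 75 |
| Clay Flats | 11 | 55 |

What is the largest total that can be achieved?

3970

Order the farms by yield per m³: Twin Wells 22 > Mesa Fields 21 > Clay Flats 11 > Ridge Plot 10 > Riverbend 7 > Low Meadow 4.
Give Twin Wells 70 to hit its cap of 70 — 155 left.
Mesa Fields: +75 to 75 (cap) — 80 left.
Clay Flats: +55 to 55 (cap) — 25 left.
Ridge Plot has room for 35 but only 25 remain, so it gets 25.
Total = 10×25 + 22×70 + 21×75 + 11×55 = 3970.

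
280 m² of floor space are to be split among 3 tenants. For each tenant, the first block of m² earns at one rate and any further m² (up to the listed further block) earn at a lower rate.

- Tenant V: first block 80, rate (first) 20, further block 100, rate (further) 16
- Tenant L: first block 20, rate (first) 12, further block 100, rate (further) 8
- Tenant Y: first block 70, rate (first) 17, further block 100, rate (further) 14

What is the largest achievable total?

Treat each block as its own option and order by rate: Tenant V/T1 20 > Tenant Y/T1 17 > Tenant V/T2 16 > Tenant Y/T2 14 > Tenant L/T1 12 > Tenant L/T2 8.
Fill Tenant V T1 block (80 at 20) ; 200 left.
Fill Tenant Y T1 block (70 at 17) ; 130 left.
Tenant V T2 at 16: fill all 100 ; 30 left.
30 remain; put them into Tenant Y T2 at 14.
Total = 20×80 + 17×70 + 16×100 + 14×30 = 4810.

4810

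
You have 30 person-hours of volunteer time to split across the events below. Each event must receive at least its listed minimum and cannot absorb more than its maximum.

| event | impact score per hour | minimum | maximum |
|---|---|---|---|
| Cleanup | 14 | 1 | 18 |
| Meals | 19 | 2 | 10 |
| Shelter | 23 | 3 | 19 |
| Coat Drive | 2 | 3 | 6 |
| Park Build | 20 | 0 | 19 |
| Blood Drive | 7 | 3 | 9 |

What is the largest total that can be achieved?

556

Meeting every minimum uses 1+2+3+3+0+3 = 12 person-hours, leaving 18.
Order the events by impact score per hour: Shelter 23 > Park Build 20 > Meals 19 > Cleanup 14 > Blood Drive 7 > Coat Drive 2.
Give Shelter 16 more to hit its cap of 19 — 2 left.
Only 2 left; Park Build takes them to reach 2.
Total = 14×1 + 19×2 + 23×19 + 2×3 + 20×2 + 7×3 = 556.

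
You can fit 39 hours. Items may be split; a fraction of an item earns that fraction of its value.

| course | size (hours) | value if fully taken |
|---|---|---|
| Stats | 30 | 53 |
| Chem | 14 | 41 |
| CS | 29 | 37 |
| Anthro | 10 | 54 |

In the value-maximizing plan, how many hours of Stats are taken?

15

Sort by value density: Anthro 54/10≈5.4, Chem 41/14≈2.93, Stats 53/30≈1.77, CS 37/29≈1.28.
Anthro: take in full, 10 hours for value 54 → 29 left.
All 14 hours of Chem fit (value 41) → 15 remain.
Only 15 hours remain; take 15/30 of Stats for value 53×15/30 = 26.5.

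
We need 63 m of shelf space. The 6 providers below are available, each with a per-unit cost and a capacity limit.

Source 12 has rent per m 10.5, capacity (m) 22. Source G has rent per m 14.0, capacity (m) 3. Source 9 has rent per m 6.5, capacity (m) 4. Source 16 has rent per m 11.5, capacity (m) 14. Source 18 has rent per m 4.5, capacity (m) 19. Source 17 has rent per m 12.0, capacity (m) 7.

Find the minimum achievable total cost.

551.5

Use providers in increasing cost order.
Source 18 (4.5): use full 19 → 44 m to go.
Source 9 at 6.5: take all 4 m → 40 still needed.
Source 12 (10.5): use full 22 → 18 m to go.
Source 16 (11.5): use full 14 → 4 m to go.
Source 17 at 12.0: take 4 of its 7 → requirement met.
Source G: unused.
Cost = 19×4.5 + 4×6.5 + 22×10.5 + 14×11.5 + 4×12.0 = 551.5.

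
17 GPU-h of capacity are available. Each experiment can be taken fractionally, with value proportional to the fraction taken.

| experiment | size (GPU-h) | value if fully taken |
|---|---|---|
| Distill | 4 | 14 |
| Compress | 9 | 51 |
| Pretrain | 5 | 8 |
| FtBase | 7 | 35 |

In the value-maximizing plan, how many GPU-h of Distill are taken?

1

Rank by value-to-size ratio: Compress 51/9≈5.67, FtBase 35/7≈5, Distill 14/4≈3.5, Pretrain 8/5≈1.6.
All 9 GPU-h of Compress fit (value 51) ; 8 remain.
Take all of FtBase (7 GPU-h, value 35) ; 1 GPU-h left.
1 GPU-h left: a 1/4 share of Distill gives 14×1/4 = 3.5.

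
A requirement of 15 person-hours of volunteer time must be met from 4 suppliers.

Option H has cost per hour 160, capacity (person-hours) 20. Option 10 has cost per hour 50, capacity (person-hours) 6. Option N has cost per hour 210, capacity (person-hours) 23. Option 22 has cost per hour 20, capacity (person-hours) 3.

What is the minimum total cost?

1320

Cheapest first:
Take 3 from Option 22 at 20 → need 12 more.
Option 10 at 50: take all 6 person-hours → 6 still needed.
Option H (160): take the remaining 6 → done.
Option N: unused.
Cost = 3×20 + 6×50 + 6×160 = 1320.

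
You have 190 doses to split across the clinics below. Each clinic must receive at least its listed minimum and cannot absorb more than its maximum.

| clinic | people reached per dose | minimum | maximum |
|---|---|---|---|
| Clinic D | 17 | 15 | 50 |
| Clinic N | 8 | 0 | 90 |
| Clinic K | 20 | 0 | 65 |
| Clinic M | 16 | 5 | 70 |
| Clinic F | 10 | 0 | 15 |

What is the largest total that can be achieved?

3320

Meeting every minimum uses 15+0+0+5+0 = 20 doses, leaving 170.
Order the clinics by people reached per dose: Clinic K 20 > Clinic D 17 > Clinic M 16 > Clinic F 10 > Clinic N 8.
Clinic K: +65 to 65 (cap) → 105 left.
Clinic D: +35 to 50 (cap) → 70 left.
Clinic M takes 65 more to reach its cap of 70 → 5 left.
Clinic F has room for 15 more but only 5 remain, so it gets 5.
Total = 17×50 + 20×65 + 16×70 + 10×5 = 3320.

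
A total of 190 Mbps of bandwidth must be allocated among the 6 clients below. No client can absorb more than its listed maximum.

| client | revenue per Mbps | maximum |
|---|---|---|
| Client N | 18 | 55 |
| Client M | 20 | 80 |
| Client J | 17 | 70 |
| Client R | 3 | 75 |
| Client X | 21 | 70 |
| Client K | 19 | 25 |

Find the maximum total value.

Highest revenue per Mbps first: Client X 21 > Client M 20 > Client K 19 > Client N 18 > Client J 17 > Client R 3.
Give Client X 70 to hit its cap of 70 → 120 left.
Client M takes 80 to reach its cap of 80 → 40 left.
Client K takes 25 to reach its cap of 25 → 15 left.
Only 15 left; Client N takes them to reach 15.
Total = 18×15 + 20×80 + 21×70 + 19×25 = 3815.

3815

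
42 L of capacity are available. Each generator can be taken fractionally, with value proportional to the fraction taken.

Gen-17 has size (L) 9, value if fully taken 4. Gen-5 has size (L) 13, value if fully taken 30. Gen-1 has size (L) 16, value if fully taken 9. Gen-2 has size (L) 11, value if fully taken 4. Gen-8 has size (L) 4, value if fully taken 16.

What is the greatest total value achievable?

Rank by value-to-size ratio: Gen-8 16/4≈4, Gen-5 30/13≈2.31, Gen-1 9/16≈0.562, Gen-17 4/9≈0.444, Gen-2 4/11≈0.364.
Gen-8: take in full, 4 L for value 16 → 38 left.
Gen-5: take in full, 13 L for value 30 → 25 left.
All 16 L of Gen-1 fit (value 9) → 9 remain.
Take all of Gen-17 (9 L, value 4) → 0 L left.
Total value = 59.

59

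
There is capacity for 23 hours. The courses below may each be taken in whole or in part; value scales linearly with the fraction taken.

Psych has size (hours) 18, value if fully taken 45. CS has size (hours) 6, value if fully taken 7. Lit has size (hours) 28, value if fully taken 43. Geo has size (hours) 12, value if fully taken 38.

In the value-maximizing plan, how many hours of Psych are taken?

11

Rank by value-to-size ratio: Geo 38/12≈3.17, Psych 45/18≈2.5, Lit 43/28≈1.54, CS 7/6≈1.17.
Geo: take in full, 12 hours for value 38 → 11 left.
Only 11 hours remain; take 11/18 of Psych for value 45×11/18 = 27.5.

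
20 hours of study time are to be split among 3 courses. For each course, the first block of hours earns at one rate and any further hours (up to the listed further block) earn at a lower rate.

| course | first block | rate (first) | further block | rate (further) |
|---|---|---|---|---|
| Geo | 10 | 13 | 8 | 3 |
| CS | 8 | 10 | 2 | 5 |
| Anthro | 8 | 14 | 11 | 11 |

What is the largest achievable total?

264

Order all 6 blocks by rate: Anthro/T1 14 > Geo/T1 13 > Anthro/T2 11 > CS/T1 10 > CS/T2 5 > Geo/T2 3.
Fill Anthro T1 block (8 at 14) — 12 left.
Geo T1 at 13: fill all 10 — 2 left.
2 remain; put them into Anthro T2 at 11.
Total = 14×8 + 13×10 + 11×2 = 264.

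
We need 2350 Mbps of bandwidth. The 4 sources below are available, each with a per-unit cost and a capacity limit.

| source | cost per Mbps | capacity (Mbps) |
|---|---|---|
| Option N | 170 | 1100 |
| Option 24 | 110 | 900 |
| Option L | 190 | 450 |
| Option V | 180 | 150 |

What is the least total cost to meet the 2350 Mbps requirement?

Fill from the cheapest source first.
Take 900 from Option 24 at 110 → need 1450 more.
Option N at 170: take all 1100 Mbps → 350 still needed.
Take 150 from Option V at 180 → need 200 more.
Option L at 190: take 200 of its 450 → requirement met.
Cost = 900×110 + 1100×170 + 150×180 + 200×190 = 351000.

351000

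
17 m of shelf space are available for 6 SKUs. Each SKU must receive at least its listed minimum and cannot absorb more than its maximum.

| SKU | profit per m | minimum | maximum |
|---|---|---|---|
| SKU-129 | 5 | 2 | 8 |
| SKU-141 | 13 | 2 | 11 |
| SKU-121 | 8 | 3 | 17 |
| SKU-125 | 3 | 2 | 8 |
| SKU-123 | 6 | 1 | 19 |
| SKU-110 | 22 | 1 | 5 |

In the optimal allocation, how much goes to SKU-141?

Meeting every minimum uses 2+2+3+2+1+1 = 11 m, leaving 6.
Order the SKUs by profit per m: SKU-110 22 > SKU-141 13 > SKU-121 8 > SKU-123 6 > SKU-129 5 > SKU-125 3.
Give SKU-110 4 more to hit its cap of 5 → 2 left.
Only 2 left; SKU-141 takes them to reach 4.

4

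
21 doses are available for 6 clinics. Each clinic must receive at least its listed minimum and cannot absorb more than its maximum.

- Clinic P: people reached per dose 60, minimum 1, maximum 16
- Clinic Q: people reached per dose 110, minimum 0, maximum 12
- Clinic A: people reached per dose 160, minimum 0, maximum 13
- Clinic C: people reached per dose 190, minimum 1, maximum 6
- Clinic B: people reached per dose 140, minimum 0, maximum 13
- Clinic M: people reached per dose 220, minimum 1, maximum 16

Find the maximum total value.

Meeting every minimum uses 1+0+0+1+0+1 = 3 doses, leaving 18.
Highest people reached per dose first: Clinic M 220 > Clinic C 190 > Clinic A 160 > Clinic B 140 > Clinic Q 110 > Clinic P 60.
Clinic M: +15 to 16 (cap) — 3 left.
Clinic C: +3 (room for 5) → 4. Pool exhausted.
Total = 60×1 + 190×4 + 220×16 = 4340.

4340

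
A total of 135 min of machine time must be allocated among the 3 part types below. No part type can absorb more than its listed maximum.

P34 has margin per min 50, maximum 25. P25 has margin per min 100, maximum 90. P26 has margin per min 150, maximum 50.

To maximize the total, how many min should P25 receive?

85

Highest margin per min first: P26 150 > P25 100 > P34 50.
Give P26 50 to hit its cap of 50 → 85 left.
P25: +85 (room for 90) → 85. Pool exhausted.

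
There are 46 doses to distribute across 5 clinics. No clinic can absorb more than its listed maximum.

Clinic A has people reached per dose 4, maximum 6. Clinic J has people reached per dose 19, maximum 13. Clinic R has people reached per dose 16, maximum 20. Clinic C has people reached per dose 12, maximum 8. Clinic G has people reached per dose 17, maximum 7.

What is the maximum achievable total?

758

Rank by people reached per dose: Clinic J 19 > Clinic G 17 > Clinic R 16 > Clinic C 12 > Clinic A 4.
Clinic J: +13 to 13 (cap) ; 33 left.
Clinic G takes 7 to reach its cap of 7 ; 26 left.
Give Clinic R 20 to hit its cap of 20 ; 6 left.
Only 6 left; Clinic C takes them to reach 6.
Total = 19×13 + 16×20 + 12×6 + 17×7 = 758.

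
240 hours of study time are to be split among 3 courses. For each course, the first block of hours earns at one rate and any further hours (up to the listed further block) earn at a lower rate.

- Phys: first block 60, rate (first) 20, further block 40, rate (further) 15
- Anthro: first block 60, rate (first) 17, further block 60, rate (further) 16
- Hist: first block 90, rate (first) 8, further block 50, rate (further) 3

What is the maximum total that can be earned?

3940

Rank every tier by rate: Phys/first 20 > Anthro/first 17 > Anthro/second 16 > Phys/second 15 > Hist/first 8 > Hist/second 3.
Phys/first (20): +60 — 180 left.
Anthro/first (17): +60 — 120 left.
Anthro second at 16: fill all 60 — 60 left.
Fill Phys second block (40 at 15) — 20 left.
Hist/first: +20 of 90 at 8; pool empty.
Total = 20×60 + 17×60 + 16×60 + 15×40 + 8×20 = 3940.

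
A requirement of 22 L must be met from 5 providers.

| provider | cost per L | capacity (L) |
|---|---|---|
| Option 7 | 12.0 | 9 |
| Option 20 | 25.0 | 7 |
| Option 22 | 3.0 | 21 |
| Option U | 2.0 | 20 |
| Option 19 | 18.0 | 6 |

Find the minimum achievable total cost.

46

Cheapest first:
Option U (2.0): use full 20 → 2 L to go.
Option 22 (3.0): take the remaining 2 → done.
Option 7, Option 19, Option 20: unused.
Cost = 20×2.0 + 2×3.0 = 46.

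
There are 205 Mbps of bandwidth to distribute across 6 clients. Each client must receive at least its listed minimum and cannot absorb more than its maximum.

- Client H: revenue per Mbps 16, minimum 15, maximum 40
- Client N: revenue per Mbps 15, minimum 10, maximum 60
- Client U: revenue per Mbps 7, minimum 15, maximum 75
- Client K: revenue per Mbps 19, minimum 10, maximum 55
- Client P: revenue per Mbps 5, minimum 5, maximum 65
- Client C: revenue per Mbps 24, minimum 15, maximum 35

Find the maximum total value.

Meeting every minimum uses 15+10+15+10+5+15 = 70 Mbps, leaving 135.
Highest revenue per Mbps first: Client C 24 > Client K 19 > Client H 16 > Client N 15 > Client U 7 > Client P 5.
Give Client C 20 more to hit its cap of 35 ; 115 left.
Client K takes 45 more to reach its cap of 55 ; 70 left.
Client H takes 25 more to reach its cap of 40 ; 45 left.
Only 45 left; Client N takes them to reach 55.
Total = 16×40 + 15×55 + 7×15 + 19×55 + 5×5 + 24×35 = 3480.

3480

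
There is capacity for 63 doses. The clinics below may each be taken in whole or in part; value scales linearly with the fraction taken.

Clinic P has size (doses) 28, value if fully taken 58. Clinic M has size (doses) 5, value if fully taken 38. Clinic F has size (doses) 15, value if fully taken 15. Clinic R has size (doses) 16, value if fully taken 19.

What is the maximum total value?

129

Rank by value-to-size ratio: Clinic M 38/5≈7.6, Clinic P 58/28≈2.07, Clinic R 19/16≈1.19, Clinic F 15/15≈1.
All 5 doses of Clinic M fit (value 38) — 58 remain.
Take all of Clinic P (28 doses, value 58) — 30 doses left.
Clinic R: take in full, 16 doses for value 19 — 14 left.
Only 14 doses remain; take 14/15 of Clinic F for value 15×14/15 = 14.
Total value = 129.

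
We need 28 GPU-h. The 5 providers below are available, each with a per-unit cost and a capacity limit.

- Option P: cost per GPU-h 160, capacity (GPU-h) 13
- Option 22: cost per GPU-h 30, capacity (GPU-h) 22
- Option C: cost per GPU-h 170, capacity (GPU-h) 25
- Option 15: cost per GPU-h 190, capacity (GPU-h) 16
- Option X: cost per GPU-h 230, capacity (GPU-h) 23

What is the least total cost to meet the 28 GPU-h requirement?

1620

Use providers in increasing cost order.
Take 22 from Option 22 at 30 — need 6 more.
Take 6 from Option P at 160 to finish.
Option C, Option 15, Option X: unused.
Cost = 22×30 + 6×160 = 1620.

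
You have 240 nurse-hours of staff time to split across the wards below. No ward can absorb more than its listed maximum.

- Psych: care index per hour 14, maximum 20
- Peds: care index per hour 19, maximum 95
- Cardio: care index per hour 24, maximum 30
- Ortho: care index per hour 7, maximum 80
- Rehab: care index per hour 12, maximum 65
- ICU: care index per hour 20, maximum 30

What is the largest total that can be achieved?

Rank by care index per hour: Cardio 24 > ICU 20 > Peds 19 > Psych 14 > Rehab 12 > Ortho 7.
Cardio: +30 to 30 (cap) → 210 left.
ICU: +30 to 30 (cap) → 180 left.
Peds takes 95 to reach its cap of 95 → 85 left.
Give Psych 20 to hit its cap of 20 → 65 left.
Give Rehab 65 to hit its cap of 65 → 0 left.
Total = 14×20 + 19×95 + 24×30 + 12×65 + 20×30 = 4185.

4185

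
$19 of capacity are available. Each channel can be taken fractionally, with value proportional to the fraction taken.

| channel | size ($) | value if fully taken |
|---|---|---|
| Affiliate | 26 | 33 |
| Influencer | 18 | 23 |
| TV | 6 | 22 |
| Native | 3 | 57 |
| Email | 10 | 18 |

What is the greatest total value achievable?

Best value per unit of size first: Native 57/3≈19, TV 22/6≈3.67, Email 18/10≈1.8, Influencer 23/18≈1.28, Affiliate 33/26≈1.27.
All 3 $ of Native fit (value 57) → 16 remain.
TV: take in full, 6 $ for value 22 → 10 left.
Email: take in full, 10 $ for value 18 → 0 left.
Total value = 97.

97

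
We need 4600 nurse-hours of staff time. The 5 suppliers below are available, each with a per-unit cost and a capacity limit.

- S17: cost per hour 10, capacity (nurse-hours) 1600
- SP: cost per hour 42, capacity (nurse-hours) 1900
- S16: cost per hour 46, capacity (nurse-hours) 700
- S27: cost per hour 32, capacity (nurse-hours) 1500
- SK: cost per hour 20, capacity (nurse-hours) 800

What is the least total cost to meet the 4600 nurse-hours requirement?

109400

Use suppliers in increasing cost order.
S17 (10): use full 1600 — 3000 nurse-hours to go.
Take 800 from SK at 20 — need 2200 more.
S27 (32): use full 1500 — 700 nurse-hours to go.
Take 700 from SP at 42 to finish.
S16: unused.
Cost = 1600×10 + 800×20 + 1500×32 + 700×42 = 109400.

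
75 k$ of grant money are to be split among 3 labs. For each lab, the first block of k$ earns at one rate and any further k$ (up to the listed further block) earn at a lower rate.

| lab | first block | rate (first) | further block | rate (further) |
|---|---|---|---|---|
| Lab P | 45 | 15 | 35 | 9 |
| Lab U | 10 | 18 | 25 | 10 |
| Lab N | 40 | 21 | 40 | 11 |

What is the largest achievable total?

1395

Treat each block as its own option and order by rate: Lab N/first 21 > Lab U/first 18 > Lab P/first 15 > Lab N/second 11 > Lab U/second 10 > Lab P/second 9.
Lab N/first (21): +40 ; 35 left.
Lab U first at 18: fill all 10 ; 25 left.
Lab P/first: +25 of 45 at 15; pool empty.
Total = 21×40 + 18×10 + 15×25 = 1395.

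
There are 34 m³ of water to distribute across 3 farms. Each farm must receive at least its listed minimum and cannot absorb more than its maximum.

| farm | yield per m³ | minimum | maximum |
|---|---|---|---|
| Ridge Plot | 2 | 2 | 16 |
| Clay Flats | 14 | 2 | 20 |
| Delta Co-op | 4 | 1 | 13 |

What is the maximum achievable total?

Meeting every minimum uses 2+2+1 = 5 m³, leaving 29.
Highest yield per m³ first: Clay Flats 14 > Delta Co-op 4 > Ridge Plot 2.
Clay Flats: +18 to 20 (cap) → 11 left.
Delta Co-op: +11 (room for 12) → 12. Pool exhausted.
Total = 2×2 + 14×20 + 4×12 = 332.

332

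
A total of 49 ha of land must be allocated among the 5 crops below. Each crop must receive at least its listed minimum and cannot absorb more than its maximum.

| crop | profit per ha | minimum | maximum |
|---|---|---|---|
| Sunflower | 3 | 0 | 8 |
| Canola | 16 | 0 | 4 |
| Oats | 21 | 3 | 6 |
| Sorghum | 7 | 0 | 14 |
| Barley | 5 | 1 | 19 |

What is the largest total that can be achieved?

Meeting every minimum uses 0+0+3+0+1 = 4 ha, leaving 45.
Rank by profit per ha: Oats 21 > Canola 16 > Sorghum 7 > Barley 5 > Sunflower 3.
Give Oats 3 more to hit its cap of 6 — 42 left.
Give Canola 4 more to hit its cap of 4 — 38 left.
Give Sorghum 14 more to hit its cap of 14 — 24 left.
Barley: +18 to 19 (cap) — 6 left.
Sunflower: +6 (room for 8) → 6. Pool exhausted.
Total = 3×6 + 16×4 + 21×6 + 7×14 + 5×19 = 401.

401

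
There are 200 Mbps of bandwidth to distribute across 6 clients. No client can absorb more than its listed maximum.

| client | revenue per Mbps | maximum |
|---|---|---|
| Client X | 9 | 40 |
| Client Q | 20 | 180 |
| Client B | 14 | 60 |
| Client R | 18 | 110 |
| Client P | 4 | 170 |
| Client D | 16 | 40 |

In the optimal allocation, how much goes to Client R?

20

Rank by revenue per Mbps: Client Q 20 > Client R 18 > Client D 16 > Client B 14 > Client X 9 > Client P 4.
Client Q: +180 to 180 (cap) → 20 left.
Client R has room for 110 but only 20 remain, so it gets 20.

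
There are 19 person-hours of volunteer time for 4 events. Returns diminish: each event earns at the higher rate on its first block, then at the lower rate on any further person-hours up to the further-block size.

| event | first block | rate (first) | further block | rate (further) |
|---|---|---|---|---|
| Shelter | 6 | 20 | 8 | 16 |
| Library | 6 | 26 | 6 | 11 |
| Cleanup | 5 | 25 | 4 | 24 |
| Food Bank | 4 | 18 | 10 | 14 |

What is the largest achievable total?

457

Order all 8 blocks by rate: Library/tier1 26 > Cleanup/tier1 25 > Cleanup/tier2 24 > Shelter/tier1 20 > Food Bank/tier1 18 > Shelter/tier2 16 > Food Bank/tier2 14 > Library/tier2 11.
Library/tier1 (26): +6 ; 13 left.
Cleanup/tier1 (25): +5 ; 8 left.
Fill Cleanup tier2 block (4 at 24) ; 4 left.
Shelter tier1 at 20: only 4 left, fill 4.
Total = 26×6 + 25×5 + 24×4 + 20×4 = 457.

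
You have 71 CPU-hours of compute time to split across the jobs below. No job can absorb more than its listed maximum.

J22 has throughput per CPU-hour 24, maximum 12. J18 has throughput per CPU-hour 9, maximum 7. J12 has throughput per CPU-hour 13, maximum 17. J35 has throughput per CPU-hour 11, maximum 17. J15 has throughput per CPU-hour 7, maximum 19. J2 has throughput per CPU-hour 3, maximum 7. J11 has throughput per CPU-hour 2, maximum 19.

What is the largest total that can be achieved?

Order the jobs by throughput per CPU-hour: J22 24 > J12 13 > J35 11 > J18 9 > J15 7 > J2 3 > J11 2.
J22 takes 12 to reach its cap of 12 ; 59 left.
J12: +17 to 17 (cap) ; 42 left.
J35 takes 17 to reach its cap of 17 ; 25 left.
J18: +7 to 7 (cap) ; 18 left.
J15 has room for 19 but only 18 remain, so it gets 18.
Total = 24×12 + 9×7 + 13×17 + 11×17 + 7×18 = 885.

885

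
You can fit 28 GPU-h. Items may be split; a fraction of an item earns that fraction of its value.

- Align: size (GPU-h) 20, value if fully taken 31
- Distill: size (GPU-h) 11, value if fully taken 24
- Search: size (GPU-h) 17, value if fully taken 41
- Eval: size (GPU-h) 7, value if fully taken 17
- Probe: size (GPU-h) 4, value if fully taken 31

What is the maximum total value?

89

Rank by value-to-size ratio: Probe 31/4≈7.75, Eval 17/7≈2.43, Search 41/17≈2.41, Distill 24/11≈2.18, Align 31/20≈1.55.
All 4 GPU-h of Probe fit (value 31) → 24 remain.
Take all of Eval (7 GPU-h, value 17) → 17 GPU-h left.
Take all of Search (17 GPU-h, value 41) → 0 GPU-h left.
Total value = 89.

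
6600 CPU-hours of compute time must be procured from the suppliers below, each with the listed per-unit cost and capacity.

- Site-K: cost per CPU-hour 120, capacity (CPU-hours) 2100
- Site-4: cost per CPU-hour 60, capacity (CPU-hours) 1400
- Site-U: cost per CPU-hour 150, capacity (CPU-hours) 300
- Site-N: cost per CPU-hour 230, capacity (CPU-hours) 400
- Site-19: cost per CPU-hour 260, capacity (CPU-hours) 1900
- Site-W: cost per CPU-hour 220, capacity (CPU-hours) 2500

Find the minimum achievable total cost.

1000000

Cheapest first:
Take 1400 from Site-4 at 60 → need 5200 more.
Take 2100 from Site-K at 120 → need 3100 more.
Site-U (150): use full 300 → 2800 CPU-hours to go.
Site-W (220): use full 2500 → 300 CPU-hours to go.
Site-N at 230: take 300 of its 400 → requirement met.
Site-19: unused.
Cost = 1400×60 + 2100×120 + 300×150 + 2500×220 + 300×230 = 1000000.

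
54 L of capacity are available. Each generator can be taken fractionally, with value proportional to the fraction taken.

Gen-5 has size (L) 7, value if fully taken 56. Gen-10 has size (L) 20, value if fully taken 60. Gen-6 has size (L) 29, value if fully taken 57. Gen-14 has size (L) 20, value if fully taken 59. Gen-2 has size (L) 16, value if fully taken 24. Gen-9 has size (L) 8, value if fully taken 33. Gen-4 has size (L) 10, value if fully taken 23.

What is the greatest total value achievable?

Sort by value density: Gen-5 56/7≈8, Gen-9 33/8≈4.12, Gen-10 60/20≈3, Gen-14 59/20≈2.95, Gen-4 23/10≈2.3, Gen-6 57/29≈1.97, Gen-2 24/16≈1.5.
Gen-5: take in full, 7 L for value 56 ; 47 left.
Take all of Gen-9 (8 L, value 33) ; 39 L left.
Take all of Gen-10 (20 L, value 60) ; 19 L left.
Only 19 L remain; take 19/20 of Gen-14 for value 59×19/20 = 56.05.
Total value = 205.05.

205.05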